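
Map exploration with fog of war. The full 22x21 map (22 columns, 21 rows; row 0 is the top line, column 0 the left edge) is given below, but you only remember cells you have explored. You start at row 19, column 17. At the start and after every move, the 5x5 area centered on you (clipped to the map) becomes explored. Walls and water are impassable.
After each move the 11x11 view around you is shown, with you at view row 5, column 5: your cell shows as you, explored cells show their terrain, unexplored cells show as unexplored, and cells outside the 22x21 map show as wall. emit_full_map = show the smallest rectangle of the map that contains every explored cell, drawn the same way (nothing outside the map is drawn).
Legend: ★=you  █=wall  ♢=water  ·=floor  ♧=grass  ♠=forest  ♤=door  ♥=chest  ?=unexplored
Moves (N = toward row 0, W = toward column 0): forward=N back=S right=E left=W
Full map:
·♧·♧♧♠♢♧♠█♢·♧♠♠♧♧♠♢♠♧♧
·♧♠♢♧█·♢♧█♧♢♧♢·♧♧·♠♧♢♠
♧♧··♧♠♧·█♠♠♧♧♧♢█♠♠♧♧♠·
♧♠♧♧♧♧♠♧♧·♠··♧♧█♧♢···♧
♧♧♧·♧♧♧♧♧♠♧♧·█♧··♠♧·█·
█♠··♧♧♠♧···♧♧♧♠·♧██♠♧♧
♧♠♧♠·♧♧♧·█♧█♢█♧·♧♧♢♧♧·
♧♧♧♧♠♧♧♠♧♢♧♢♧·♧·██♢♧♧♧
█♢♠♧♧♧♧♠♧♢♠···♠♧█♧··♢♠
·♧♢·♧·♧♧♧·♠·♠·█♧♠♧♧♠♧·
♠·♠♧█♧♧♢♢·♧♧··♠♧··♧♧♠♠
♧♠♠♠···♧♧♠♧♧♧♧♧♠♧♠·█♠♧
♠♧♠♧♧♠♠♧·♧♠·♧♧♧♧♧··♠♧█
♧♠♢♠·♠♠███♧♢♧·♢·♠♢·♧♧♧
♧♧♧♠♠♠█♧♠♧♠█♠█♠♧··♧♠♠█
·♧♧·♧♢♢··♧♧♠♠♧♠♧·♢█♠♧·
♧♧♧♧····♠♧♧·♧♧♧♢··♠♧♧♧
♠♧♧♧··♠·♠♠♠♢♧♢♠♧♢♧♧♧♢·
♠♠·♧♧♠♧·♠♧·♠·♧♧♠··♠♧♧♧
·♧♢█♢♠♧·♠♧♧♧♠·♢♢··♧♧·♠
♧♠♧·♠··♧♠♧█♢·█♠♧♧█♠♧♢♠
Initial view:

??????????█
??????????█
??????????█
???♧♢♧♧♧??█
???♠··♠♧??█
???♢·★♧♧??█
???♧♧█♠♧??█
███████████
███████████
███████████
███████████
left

???????????
???????????
???????????
???♠♧♢♧♧♧??
???♧♠··♠♧??
???♢♢★·♧♧??
???♠♧♧█♠♧??
███████████
███████████
███████████
███████████

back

???????????
???????????
???♠♧♢♧♧♧??
???♧♠··♠♧??
???♢♢··♧♧??
???♠♧★█♠♧??
███████████
███████████
███████████
███████████
███████████

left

???????????
???????????
????♠♧♢♧♧♧?
???♧♧♠··♠♧?
???·♢♢··♧♧?
???█♠★♧█♠♧?
███████████
███████████
███████████
███████████
███████████

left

???????????
???????????
?????♠♧♢♧♧♧
???·♧♧♠··♠♧
???♠·♢♢··♧♧
???·█★♧♧█♠♧
███████████
███████████
███████████
███████████
███████████

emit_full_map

??♠♧♢♧♧♧
·♧♧♠··♠♧
♠·♢♢··♧♧
·█★♧♧█♠♧

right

???????????
???????????
????♠♧♢♧♧♧?
??·♧♧♠··♠♧?
??♠·♢♢··♧♧?
??·█♠★♧█♠♧?
███████████
███████████
███████████
███████████
███████████

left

???????????
???????????
?????♠♧♢♧♧♧
???·♧♧♠··♠♧
???♠·♢♢··♧♧
???·█★♧♧█♠♧
███████████
███████████
███████████
███████████
███████████

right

???????????
???????????
????♠♧♢♧♧♧?
??·♧♧♠··♠♧?
??♠·♢♢··♧♧?
??·█♠★♧█♠♧?
███████████
███████████
███████████
███████████
███████████


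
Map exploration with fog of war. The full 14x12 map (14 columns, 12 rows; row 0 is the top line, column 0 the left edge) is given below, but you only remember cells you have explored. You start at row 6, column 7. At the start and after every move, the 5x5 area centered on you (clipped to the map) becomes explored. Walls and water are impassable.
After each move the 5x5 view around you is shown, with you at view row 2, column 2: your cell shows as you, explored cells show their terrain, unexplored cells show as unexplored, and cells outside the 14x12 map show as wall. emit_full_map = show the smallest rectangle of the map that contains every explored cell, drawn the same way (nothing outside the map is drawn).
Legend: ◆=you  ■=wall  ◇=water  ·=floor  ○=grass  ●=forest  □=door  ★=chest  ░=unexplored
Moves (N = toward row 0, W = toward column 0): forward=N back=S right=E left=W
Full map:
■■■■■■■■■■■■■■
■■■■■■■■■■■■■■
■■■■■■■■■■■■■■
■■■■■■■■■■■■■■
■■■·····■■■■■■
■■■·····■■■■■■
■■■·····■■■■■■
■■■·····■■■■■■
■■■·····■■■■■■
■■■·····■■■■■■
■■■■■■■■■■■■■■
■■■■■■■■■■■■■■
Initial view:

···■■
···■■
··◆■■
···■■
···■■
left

····■
····■
··◆·■
····■
····■

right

···■■
···■■
··◆■■
···■■
···■■

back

···■■
···■■
··◆■■
···■■
···■■


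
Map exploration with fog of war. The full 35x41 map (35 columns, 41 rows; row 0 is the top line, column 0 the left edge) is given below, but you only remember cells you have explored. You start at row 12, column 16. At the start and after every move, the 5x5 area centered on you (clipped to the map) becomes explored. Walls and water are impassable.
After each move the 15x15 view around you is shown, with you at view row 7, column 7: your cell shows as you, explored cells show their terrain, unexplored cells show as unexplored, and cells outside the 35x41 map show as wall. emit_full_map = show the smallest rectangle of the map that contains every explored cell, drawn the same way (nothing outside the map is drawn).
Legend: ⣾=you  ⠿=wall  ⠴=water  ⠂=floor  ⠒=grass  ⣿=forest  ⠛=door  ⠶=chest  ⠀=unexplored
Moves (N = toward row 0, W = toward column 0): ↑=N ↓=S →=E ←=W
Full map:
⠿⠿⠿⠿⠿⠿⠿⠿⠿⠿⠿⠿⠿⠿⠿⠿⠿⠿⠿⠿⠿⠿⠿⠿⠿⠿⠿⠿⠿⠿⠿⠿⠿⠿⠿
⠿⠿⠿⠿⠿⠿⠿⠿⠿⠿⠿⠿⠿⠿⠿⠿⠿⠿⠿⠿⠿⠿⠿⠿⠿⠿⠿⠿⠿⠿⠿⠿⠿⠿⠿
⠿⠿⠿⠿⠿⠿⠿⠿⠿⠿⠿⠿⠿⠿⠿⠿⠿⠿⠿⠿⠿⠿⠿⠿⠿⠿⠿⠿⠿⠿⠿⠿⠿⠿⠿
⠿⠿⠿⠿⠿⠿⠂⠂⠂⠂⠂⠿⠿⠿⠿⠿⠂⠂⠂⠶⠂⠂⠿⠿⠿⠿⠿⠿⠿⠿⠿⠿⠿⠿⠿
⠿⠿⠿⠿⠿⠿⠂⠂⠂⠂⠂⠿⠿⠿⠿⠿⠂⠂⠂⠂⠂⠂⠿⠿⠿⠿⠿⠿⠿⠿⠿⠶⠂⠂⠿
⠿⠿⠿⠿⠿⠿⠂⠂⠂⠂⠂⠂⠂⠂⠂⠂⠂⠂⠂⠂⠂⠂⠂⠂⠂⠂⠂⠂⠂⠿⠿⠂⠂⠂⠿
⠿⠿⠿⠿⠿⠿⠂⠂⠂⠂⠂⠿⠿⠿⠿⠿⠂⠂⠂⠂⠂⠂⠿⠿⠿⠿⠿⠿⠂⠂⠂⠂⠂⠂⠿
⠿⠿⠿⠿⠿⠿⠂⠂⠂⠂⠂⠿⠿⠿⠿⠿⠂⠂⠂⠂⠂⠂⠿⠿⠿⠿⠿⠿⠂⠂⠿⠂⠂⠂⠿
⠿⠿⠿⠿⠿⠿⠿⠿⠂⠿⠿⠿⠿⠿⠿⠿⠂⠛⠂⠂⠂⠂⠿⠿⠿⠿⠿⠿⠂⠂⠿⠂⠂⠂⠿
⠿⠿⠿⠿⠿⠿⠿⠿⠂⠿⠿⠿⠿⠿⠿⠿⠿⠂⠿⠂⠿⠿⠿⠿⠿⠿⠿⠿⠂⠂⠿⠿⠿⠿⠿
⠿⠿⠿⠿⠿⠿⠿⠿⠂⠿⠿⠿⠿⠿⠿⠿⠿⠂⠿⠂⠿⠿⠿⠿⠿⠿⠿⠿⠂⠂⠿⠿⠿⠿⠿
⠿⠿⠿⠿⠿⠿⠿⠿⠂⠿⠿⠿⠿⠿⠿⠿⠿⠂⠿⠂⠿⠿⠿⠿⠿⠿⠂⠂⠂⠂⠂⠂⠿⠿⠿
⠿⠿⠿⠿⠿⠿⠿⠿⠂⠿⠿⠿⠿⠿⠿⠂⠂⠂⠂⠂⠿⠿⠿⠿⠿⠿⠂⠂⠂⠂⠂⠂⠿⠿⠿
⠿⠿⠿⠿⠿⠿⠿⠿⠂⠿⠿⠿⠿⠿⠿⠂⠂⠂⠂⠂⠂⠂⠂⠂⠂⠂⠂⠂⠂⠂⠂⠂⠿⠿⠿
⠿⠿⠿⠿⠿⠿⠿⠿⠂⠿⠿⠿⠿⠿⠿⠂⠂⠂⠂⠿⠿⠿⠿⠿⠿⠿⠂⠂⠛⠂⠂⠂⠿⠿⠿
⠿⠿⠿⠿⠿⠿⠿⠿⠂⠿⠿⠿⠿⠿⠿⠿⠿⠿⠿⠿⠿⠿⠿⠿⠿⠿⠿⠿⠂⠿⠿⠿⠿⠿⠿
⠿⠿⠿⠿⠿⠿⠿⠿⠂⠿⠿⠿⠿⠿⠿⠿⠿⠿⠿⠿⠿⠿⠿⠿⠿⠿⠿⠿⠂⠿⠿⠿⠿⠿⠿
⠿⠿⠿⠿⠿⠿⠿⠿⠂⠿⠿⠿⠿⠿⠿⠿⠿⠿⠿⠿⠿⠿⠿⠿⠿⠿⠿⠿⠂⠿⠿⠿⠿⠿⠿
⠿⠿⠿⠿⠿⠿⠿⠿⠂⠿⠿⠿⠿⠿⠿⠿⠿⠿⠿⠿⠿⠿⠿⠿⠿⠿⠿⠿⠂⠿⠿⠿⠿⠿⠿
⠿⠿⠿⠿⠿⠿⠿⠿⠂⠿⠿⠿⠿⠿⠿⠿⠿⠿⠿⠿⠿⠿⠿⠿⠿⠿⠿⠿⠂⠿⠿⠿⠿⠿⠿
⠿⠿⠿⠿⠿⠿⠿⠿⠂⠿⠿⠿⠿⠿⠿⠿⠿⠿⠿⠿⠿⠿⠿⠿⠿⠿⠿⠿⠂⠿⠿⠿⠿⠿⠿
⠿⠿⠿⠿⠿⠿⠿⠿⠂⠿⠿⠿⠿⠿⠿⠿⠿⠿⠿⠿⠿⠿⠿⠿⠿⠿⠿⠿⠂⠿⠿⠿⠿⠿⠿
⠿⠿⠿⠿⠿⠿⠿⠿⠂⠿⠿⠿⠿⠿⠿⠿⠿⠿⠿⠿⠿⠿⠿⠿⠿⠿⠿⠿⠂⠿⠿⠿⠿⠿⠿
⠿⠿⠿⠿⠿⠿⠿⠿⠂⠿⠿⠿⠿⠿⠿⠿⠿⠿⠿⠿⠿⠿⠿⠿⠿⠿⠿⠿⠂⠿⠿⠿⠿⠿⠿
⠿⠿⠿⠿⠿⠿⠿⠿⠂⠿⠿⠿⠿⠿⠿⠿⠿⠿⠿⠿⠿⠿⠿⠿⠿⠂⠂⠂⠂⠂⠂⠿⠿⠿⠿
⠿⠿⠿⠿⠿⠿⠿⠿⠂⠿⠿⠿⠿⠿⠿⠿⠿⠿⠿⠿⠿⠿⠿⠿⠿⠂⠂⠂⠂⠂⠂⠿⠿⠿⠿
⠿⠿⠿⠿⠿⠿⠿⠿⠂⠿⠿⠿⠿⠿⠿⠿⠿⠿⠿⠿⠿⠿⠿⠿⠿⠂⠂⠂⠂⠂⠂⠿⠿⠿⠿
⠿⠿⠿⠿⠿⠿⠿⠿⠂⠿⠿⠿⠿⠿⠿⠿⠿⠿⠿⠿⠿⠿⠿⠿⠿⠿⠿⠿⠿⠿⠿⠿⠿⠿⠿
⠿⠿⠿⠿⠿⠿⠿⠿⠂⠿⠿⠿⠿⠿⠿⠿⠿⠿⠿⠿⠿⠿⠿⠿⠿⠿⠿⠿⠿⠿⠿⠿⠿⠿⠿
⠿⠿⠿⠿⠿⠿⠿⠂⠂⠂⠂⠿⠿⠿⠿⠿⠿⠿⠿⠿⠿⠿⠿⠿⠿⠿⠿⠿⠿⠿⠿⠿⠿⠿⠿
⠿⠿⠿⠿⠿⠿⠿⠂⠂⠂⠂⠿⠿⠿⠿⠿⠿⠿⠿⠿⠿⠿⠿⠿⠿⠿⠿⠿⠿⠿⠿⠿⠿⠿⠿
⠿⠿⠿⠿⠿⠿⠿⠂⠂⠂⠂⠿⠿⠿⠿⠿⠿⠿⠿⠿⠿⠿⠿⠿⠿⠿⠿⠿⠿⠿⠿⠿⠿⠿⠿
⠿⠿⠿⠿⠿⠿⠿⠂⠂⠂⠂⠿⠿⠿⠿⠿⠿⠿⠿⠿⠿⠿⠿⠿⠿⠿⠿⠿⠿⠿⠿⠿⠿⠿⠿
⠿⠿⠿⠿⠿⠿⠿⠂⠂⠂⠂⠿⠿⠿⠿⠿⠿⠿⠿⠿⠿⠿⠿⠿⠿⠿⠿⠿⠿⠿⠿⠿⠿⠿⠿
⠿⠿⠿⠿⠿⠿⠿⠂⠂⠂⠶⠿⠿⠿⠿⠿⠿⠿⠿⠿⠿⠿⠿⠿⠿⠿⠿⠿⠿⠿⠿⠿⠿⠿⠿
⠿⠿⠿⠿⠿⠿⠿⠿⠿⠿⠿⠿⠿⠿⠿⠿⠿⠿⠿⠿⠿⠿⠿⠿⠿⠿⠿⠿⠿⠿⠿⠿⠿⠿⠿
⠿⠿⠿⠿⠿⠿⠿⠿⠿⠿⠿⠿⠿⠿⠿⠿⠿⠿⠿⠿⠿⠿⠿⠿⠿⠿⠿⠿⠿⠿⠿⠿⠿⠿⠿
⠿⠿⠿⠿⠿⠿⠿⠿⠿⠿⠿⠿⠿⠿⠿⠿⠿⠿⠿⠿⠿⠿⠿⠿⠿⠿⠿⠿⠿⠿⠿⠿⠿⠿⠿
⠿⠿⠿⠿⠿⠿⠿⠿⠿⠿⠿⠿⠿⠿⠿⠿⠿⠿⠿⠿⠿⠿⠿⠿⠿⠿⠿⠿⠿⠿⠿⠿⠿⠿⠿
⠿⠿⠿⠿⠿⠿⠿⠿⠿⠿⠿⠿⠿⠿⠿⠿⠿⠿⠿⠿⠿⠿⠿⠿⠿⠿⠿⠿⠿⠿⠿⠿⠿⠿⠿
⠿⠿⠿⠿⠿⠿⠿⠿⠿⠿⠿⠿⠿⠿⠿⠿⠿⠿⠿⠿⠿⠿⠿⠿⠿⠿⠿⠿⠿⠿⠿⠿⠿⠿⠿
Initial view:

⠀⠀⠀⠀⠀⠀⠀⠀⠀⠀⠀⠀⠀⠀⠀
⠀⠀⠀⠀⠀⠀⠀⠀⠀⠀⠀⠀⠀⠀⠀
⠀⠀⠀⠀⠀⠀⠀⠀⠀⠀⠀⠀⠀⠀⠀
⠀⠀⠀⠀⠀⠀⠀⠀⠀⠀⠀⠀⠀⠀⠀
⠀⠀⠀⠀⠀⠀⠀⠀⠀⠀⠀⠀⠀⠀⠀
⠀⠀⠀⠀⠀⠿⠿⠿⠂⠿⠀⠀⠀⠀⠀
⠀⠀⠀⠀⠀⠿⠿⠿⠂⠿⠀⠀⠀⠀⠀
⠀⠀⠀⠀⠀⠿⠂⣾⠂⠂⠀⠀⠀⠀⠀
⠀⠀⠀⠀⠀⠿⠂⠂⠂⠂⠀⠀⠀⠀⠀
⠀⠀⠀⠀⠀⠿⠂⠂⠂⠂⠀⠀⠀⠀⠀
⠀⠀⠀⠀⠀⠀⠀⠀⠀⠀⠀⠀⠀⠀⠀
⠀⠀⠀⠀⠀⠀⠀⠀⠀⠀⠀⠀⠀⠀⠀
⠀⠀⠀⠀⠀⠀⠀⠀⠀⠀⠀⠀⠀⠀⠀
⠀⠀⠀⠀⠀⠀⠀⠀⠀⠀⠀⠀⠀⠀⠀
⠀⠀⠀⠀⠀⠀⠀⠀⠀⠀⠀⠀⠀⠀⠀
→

⠀⠀⠀⠀⠀⠀⠀⠀⠀⠀⠀⠀⠀⠀⠀
⠀⠀⠀⠀⠀⠀⠀⠀⠀⠀⠀⠀⠀⠀⠀
⠀⠀⠀⠀⠀⠀⠀⠀⠀⠀⠀⠀⠀⠀⠀
⠀⠀⠀⠀⠀⠀⠀⠀⠀⠀⠀⠀⠀⠀⠀
⠀⠀⠀⠀⠀⠀⠀⠀⠀⠀⠀⠀⠀⠀⠀
⠀⠀⠀⠀⠿⠿⠿⠂⠿⠂⠀⠀⠀⠀⠀
⠀⠀⠀⠀⠿⠿⠿⠂⠿⠂⠀⠀⠀⠀⠀
⠀⠀⠀⠀⠿⠂⠂⣾⠂⠂⠀⠀⠀⠀⠀
⠀⠀⠀⠀⠿⠂⠂⠂⠂⠂⠀⠀⠀⠀⠀
⠀⠀⠀⠀⠿⠂⠂⠂⠂⠿⠀⠀⠀⠀⠀
⠀⠀⠀⠀⠀⠀⠀⠀⠀⠀⠀⠀⠀⠀⠀
⠀⠀⠀⠀⠀⠀⠀⠀⠀⠀⠀⠀⠀⠀⠀
⠀⠀⠀⠀⠀⠀⠀⠀⠀⠀⠀⠀⠀⠀⠀
⠀⠀⠀⠀⠀⠀⠀⠀⠀⠀⠀⠀⠀⠀⠀
⠀⠀⠀⠀⠀⠀⠀⠀⠀⠀⠀⠀⠀⠀⠀

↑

⠀⠀⠀⠀⠀⠀⠀⠀⠀⠀⠀⠀⠀⠀⠀
⠀⠀⠀⠀⠀⠀⠀⠀⠀⠀⠀⠀⠀⠀⠀
⠀⠀⠀⠀⠀⠀⠀⠀⠀⠀⠀⠀⠀⠀⠀
⠀⠀⠀⠀⠀⠀⠀⠀⠀⠀⠀⠀⠀⠀⠀
⠀⠀⠀⠀⠀⠀⠀⠀⠀⠀⠀⠀⠀⠀⠀
⠀⠀⠀⠀⠀⠿⠿⠂⠿⠂⠀⠀⠀⠀⠀
⠀⠀⠀⠀⠿⠿⠿⠂⠿⠂⠀⠀⠀⠀⠀
⠀⠀⠀⠀⠿⠿⠿⣾⠿⠂⠀⠀⠀⠀⠀
⠀⠀⠀⠀⠿⠂⠂⠂⠂⠂⠀⠀⠀⠀⠀
⠀⠀⠀⠀⠿⠂⠂⠂⠂⠂⠀⠀⠀⠀⠀
⠀⠀⠀⠀⠿⠂⠂⠂⠂⠿⠀⠀⠀⠀⠀
⠀⠀⠀⠀⠀⠀⠀⠀⠀⠀⠀⠀⠀⠀⠀
⠀⠀⠀⠀⠀⠀⠀⠀⠀⠀⠀⠀⠀⠀⠀
⠀⠀⠀⠀⠀⠀⠀⠀⠀⠀⠀⠀⠀⠀⠀
⠀⠀⠀⠀⠀⠀⠀⠀⠀⠀⠀⠀⠀⠀⠀

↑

⠀⠀⠀⠀⠀⠀⠀⠀⠀⠀⠀⠀⠀⠀⠀
⠀⠀⠀⠀⠀⠀⠀⠀⠀⠀⠀⠀⠀⠀⠀
⠀⠀⠀⠀⠀⠀⠀⠀⠀⠀⠀⠀⠀⠀⠀
⠀⠀⠀⠀⠀⠀⠀⠀⠀⠀⠀⠀⠀⠀⠀
⠀⠀⠀⠀⠀⠀⠀⠀⠀⠀⠀⠀⠀⠀⠀
⠀⠀⠀⠀⠀⠿⠂⠛⠂⠂⠀⠀⠀⠀⠀
⠀⠀⠀⠀⠀⠿⠿⠂⠿⠂⠀⠀⠀⠀⠀
⠀⠀⠀⠀⠿⠿⠿⣾⠿⠂⠀⠀⠀⠀⠀
⠀⠀⠀⠀⠿⠿⠿⠂⠿⠂⠀⠀⠀⠀⠀
⠀⠀⠀⠀⠿⠂⠂⠂⠂⠂⠀⠀⠀⠀⠀
⠀⠀⠀⠀⠿⠂⠂⠂⠂⠂⠀⠀⠀⠀⠀
⠀⠀⠀⠀⠿⠂⠂⠂⠂⠿⠀⠀⠀⠀⠀
⠀⠀⠀⠀⠀⠀⠀⠀⠀⠀⠀⠀⠀⠀⠀
⠀⠀⠀⠀⠀⠀⠀⠀⠀⠀⠀⠀⠀⠀⠀
⠀⠀⠀⠀⠀⠀⠀⠀⠀⠀⠀⠀⠀⠀⠀

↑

⠀⠀⠀⠀⠀⠀⠀⠀⠀⠀⠀⠀⠀⠀⠀
⠀⠀⠀⠀⠀⠀⠀⠀⠀⠀⠀⠀⠀⠀⠀
⠀⠀⠀⠀⠀⠀⠀⠀⠀⠀⠀⠀⠀⠀⠀
⠀⠀⠀⠀⠀⠀⠀⠀⠀⠀⠀⠀⠀⠀⠀
⠀⠀⠀⠀⠀⠀⠀⠀⠀⠀⠀⠀⠀⠀⠀
⠀⠀⠀⠀⠀⠿⠂⠂⠂⠂⠀⠀⠀⠀⠀
⠀⠀⠀⠀⠀⠿⠂⠛⠂⠂⠀⠀⠀⠀⠀
⠀⠀⠀⠀⠀⠿⠿⣾⠿⠂⠀⠀⠀⠀⠀
⠀⠀⠀⠀⠿⠿⠿⠂⠿⠂⠀⠀⠀⠀⠀
⠀⠀⠀⠀⠿⠿⠿⠂⠿⠂⠀⠀⠀⠀⠀
⠀⠀⠀⠀⠿⠂⠂⠂⠂⠂⠀⠀⠀⠀⠀
⠀⠀⠀⠀⠿⠂⠂⠂⠂⠂⠀⠀⠀⠀⠀
⠀⠀⠀⠀⠿⠂⠂⠂⠂⠿⠀⠀⠀⠀⠀
⠀⠀⠀⠀⠀⠀⠀⠀⠀⠀⠀⠀⠀⠀⠀
⠀⠀⠀⠀⠀⠀⠀⠀⠀⠀⠀⠀⠀⠀⠀

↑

⠀⠀⠀⠀⠀⠀⠀⠀⠀⠀⠀⠀⠀⠀⠀
⠀⠀⠀⠀⠀⠀⠀⠀⠀⠀⠀⠀⠀⠀⠀
⠀⠀⠀⠀⠀⠀⠀⠀⠀⠀⠀⠀⠀⠀⠀
⠀⠀⠀⠀⠀⠀⠀⠀⠀⠀⠀⠀⠀⠀⠀
⠀⠀⠀⠀⠀⠀⠀⠀⠀⠀⠀⠀⠀⠀⠀
⠀⠀⠀⠀⠀⠿⠂⠂⠂⠂⠀⠀⠀⠀⠀
⠀⠀⠀⠀⠀⠿⠂⠂⠂⠂⠀⠀⠀⠀⠀
⠀⠀⠀⠀⠀⠿⠂⣾⠂⠂⠀⠀⠀⠀⠀
⠀⠀⠀⠀⠀⠿⠿⠂⠿⠂⠀⠀⠀⠀⠀
⠀⠀⠀⠀⠿⠿⠿⠂⠿⠂⠀⠀⠀⠀⠀
⠀⠀⠀⠀⠿⠿⠿⠂⠿⠂⠀⠀⠀⠀⠀
⠀⠀⠀⠀⠿⠂⠂⠂⠂⠂⠀⠀⠀⠀⠀
⠀⠀⠀⠀⠿⠂⠂⠂⠂⠂⠀⠀⠀⠀⠀
⠀⠀⠀⠀⠿⠂⠂⠂⠂⠿⠀⠀⠀⠀⠀
⠀⠀⠀⠀⠀⠀⠀⠀⠀⠀⠀⠀⠀⠀⠀

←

⠀⠀⠀⠀⠀⠀⠀⠀⠀⠀⠀⠀⠀⠀⠀
⠀⠀⠀⠀⠀⠀⠀⠀⠀⠀⠀⠀⠀⠀⠀
⠀⠀⠀⠀⠀⠀⠀⠀⠀⠀⠀⠀⠀⠀⠀
⠀⠀⠀⠀⠀⠀⠀⠀⠀⠀⠀⠀⠀⠀⠀
⠀⠀⠀⠀⠀⠀⠀⠀⠀⠀⠀⠀⠀⠀⠀
⠀⠀⠀⠀⠀⠿⠿⠂⠂⠂⠂⠀⠀⠀⠀
⠀⠀⠀⠀⠀⠿⠿⠂⠂⠂⠂⠀⠀⠀⠀
⠀⠀⠀⠀⠀⠿⠿⣾⠛⠂⠂⠀⠀⠀⠀
⠀⠀⠀⠀⠀⠿⠿⠿⠂⠿⠂⠀⠀⠀⠀
⠀⠀⠀⠀⠀⠿⠿⠿⠂⠿⠂⠀⠀⠀⠀
⠀⠀⠀⠀⠀⠿⠿⠿⠂⠿⠂⠀⠀⠀⠀
⠀⠀⠀⠀⠀⠿⠂⠂⠂⠂⠂⠀⠀⠀⠀
⠀⠀⠀⠀⠀⠿⠂⠂⠂⠂⠂⠀⠀⠀⠀
⠀⠀⠀⠀⠀⠿⠂⠂⠂⠂⠿⠀⠀⠀⠀
⠀⠀⠀⠀⠀⠀⠀⠀⠀⠀⠀⠀⠀⠀⠀

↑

⠀⠀⠀⠀⠀⠀⠀⠀⠀⠀⠀⠀⠀⠀⠀
⠀⠀⠀⠀⠀⠀⠀⠀⠀⠀⠀⠀⠀⠀⠀
⠀⠀⠀⠀⠀⠀⠀⠀⠀⠀⠀⠀⠀⠀⠀
⠀⠀⠀⠀⠀⠀⠀⠀⠀⠀⠀⠀⠀⠀⠀
⠀⠀⠀⠀⠀⠀⠀⠀⠀⠀⠀⠀⠀⠀⠀
⠀⠀⠀⠀⠀⠂⠂⠂⠂⠂⠀⠀⠀⠀⠀
⠀⠀⠀⠀⠀⠿⠿⠂⠂⠂⠂⠀⠀⠀⠀
⠀⠀⠀⠀⠀⠿⠿⣾⠂⠂⠂⠀⠀⠀⠀
⠀⠀⠀⠀⠀⠿⠿⠂⠛⠂⠂⠀⠀⠀⠀
⠀⠀⠀⠀⠀⠿⠿⠿⠂⠿⠂⠀⠀⠀⠀
⠀⠀⠀⠀⠀⠿⠿⠿⠂⠿⠂⠀⠀⠀⠀
⠀⠀⠀⠀⠀⠿⠿⠿⠂⠿⠂⠀⠀⠀⠀
⠀⠀⠀⠀⠀⠿⠂⠂⠂⠂⠂⠀⠀⠀⠀
⠀⠀⠀⠀⠀⠿⠂⠂⠂⠂⠂⠀⠀⠀⠀
⠀⠀⠀⠀⠀⠿⠂⠂⠂⠂⠿⠀⠀⠀⠀

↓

⠀⠀⠀⠀⠀⠀⠀⠀⠀⠀⠀⠀⠀⠀⠀
⠀⠀⠀⠀⠀⠀⠀⠀⠀⠀⠀⠀⠀⠀⠀
⠀⠀⠀⠀⠀⠀⠀⠀⠀⠀⠀⠀⠀⠀⠀
⠀⠀⠀⠀⠀⠀⠀⠀⠀⠀⠀⠀⠀⠀⠀
⠀⠀⠀⠀⠀⠂⠂⠂⠂⠂⠀⠀⠀⠀⠀
⠀⠀⠀⠀⠀⠿⠿⠂⠂⠂⠂⠀⠀⠀⠀
⠀⠀⠀⠀⠀⠿⠿⠂⠂⠂⠂⠀⠀⠀⠀
⠀⠀⠀⠀⠀⠿⠿⣾⠛⠂⠂⠀⠀⠀⠀
⠀⠀⠀⠀⠀⠿⠿⠿⠂⠿⠂⠀⠀⠀⠀
⠀⠀⠀⠀⠀⠿⠿⠿⠂⠿⠂⠀⠀⠀⠀
⠀⠀⠀⠀⠀⠿⠿⠿⠂⠿⠂⠀⠀⠀⠀
⠀⠀⠀⠀⠀⠿⠂⠂⠂⠂⠂⠀⠀⠀⠀
⠀⠀⠀⠀⠀⠿⠂⠂⠂⠂⠂⠀⠀⠀⠀
⠀⠀⠀⠀⠀⠿⠂⠂⠂⠂⠿⠀⠀⠀⠀
⠀⠀⠀⠀⠀⠀⠀⠀⠀⠀⠀⠀⠀⠀⠀

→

⠀⠀⠀⠀⠀⠀⠀⠀⠀⠀⠀⠀⠀⠀⠀
⠀⠀⠀⠀⠀⠀⠀⠀⠀⠀⠀⠀⠀⠀⠀
⠀⠀⠀⠀⠀⠀⠀⠀⠀⠀⠀⠀⠀⠀⠀
⠀⠀⠀⠀⠀⠀⠀⠀⠀⠀⠀⠀⠀⠀⠀
⠀⠀⠀⠀⠂⠂⠂⠂⠂⠀⠀⠀⠀⠀⠀
⠀⠀⠀⠀⠿⠿⠂⠂⠂⠂⠀⠀⠀⠀⠀
⠀⠀⠀⠀⠿⠿⠂⠂⠂⠂⠀⠀⠀⠀⠀
⠀⠀⠀⠀⠿⠿⠂⣾⠂⠂⠀⠀⠀⠀⠀
⠀⠀⠀⠀⠿⠿⠿⠂⠿⠂⠀⠀⠀⠀⠀
⠀⠀⠀⠀⠿⠿⠿⠂⠿⠂⠀⠀⠀⠀⠀
⠀⠀⠀⠀⠿⠿⠿⠂⠿⠂⠀⠀⠀⠀⠀
⠀⠀⠀⠀⠿⠂⠂⠂⠂⠂⠀⠀⠀⠀⠀
⠀⠀⠀⠀⠿⠂⠂⠂⠂⠂⠀⠀⠀⠀⠀
⠀⠀⠀⠀⠿⠂⠂⠂⠂⠿⠀⠀⠀⠀⠀
⠀⠀⠀⠀⠀⠀⠀⠀⠀⠀⠀⠀⠀⠀⠀

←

⠀⠀⠀⠀⠀⠀⠀⠀⠀⠀⠀⠀⠀⠀⠀
⠀⠀⠀⠀⠀⠀⠀⠀⠀⠀⠀⠀⠀⠀⠀
⠀⠀⠀⠀⠀⠀⠀⠀⠀⠀⠀⠀⠀⠀⠀
⠀⠀⠀⠀⠀⠀⠀⠀⠀⠀⠀⠀⠀⠀⠀
⠀⠀⠀⠀⠀⠂⠂⠂⠂⠂⠀⠀⠀⠀⠀
⠀⠀⠀⠀⠀⠿⠿⠂⠂⠂⠂⠀⠀⠀⠀
⠀⠀⠀⠀⠀⠿⠿⠂⠂⠂⠂⠀⠀⠀⠀
⠀⠀⠀⠀⠀⠿⠿⣾⠛⠂⠂⠀⠀⠀⠀
⠀⠀⠀⠀⠀⠿⠿⠿⠂⠿⠂⠀⠀⠀⠀
⠀⠀⠀⠀⠀⠿⠿⠿⠂⠿⠂⠀⠀⠀⠀
⠀⠀⠀⠀⠀⠿⠿⠿⠂⠿⠂⠀⠀⠀⠀
⠀⠀⠀⠀⠀⠿⠂⠂⠂⠂⠂⠀⠀⠀⠀
⠀⠀⠀⠀⠀⠿⠂⠂⠂⠂⠂⠀⠀⠀⠀
⠀⠀⠀⠀⠀⠿⠂⠂⠂⠂⠿⠀⠀⠀⠀
⠀⠀⠀⠀⠀⠀⠀⠀⠀⠀⠀⠀⠀⠀⠀

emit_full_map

⠂⠂⠂⠂⠂⠀
⠿⠿⠂⠂⠂⠂
⠿⠿⠂⠂⠂⠂
⠿⠿⣾⠛⠂⠂
⠿⠿⠿⠂⠿⠂
⠿⠿⠿⠂⠿⠂
⠿⠿⠿⠂⠿⠂
⠿⠂⠂⠂⠂⠂
⠿⠂⠂⠂⠂⠂
⠿⠂⠂⠂⠂⠿

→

⠀⠀⠀⠀⠀⠀⠀⠀⠀⠀⠀⠀⠀⠀⠀
⠀⠀⠀⠀⠀⠀⠀⠀⠀⠀⠀⠀⠀⠀⠀
⠀⠀⠀⠀⠀⠀⠀⠀⠀⠀⠀⠀⠀⠀⠀
⠀⠀⠀⠀⠀⠀⠀⠀⠀⠀⠀⠀⠀⠀⠀
⠀⠀⠀⠀⠂⠂⠂⠂⠂⠀⠀⠀⠀⠀⠀
⠀⠀⠀⠀⠿⠿⠂⠂⠂⠂⠀⠀⠀⠀⠀
⠀⠀⠀⠀⠿⠿⠂⠂⠂⠂⠀⠀⠀⠀⠀
⠀⠀⠀⠀⠿⠿⠂⣾⠂⠂⠀⠀⠀⠀⠀
⠀⠀⠀⠀⠿⠿⠿⠂⠿⠂⠀⠀⠀⠀⠀
⠀⠀⠀⠀⠿⠿⠿⠂⠿⠂⠀⠀⠀⠀⠀
⠀⠀⠀⠀⠿⠿⠿⠂⠿⠂⠀⠀⠀⠀⠀
⠀⠀⠀⠀⠿⠂⠂⠂⠂⠂⠀⠀⠀⠀⠀
⠀⠀⠀⠀⠿⠂⠂⠂⠂⠂⠀⠀⠀⠀⠀
⠀⠀⠀⠀⠿⠂⠂⠂⠂⠿⠀⠀⠀⠀⠀
⠀⠀⠀⠀⠀⠀⠀⠀⠀⠀⠀⠀⠀⠀⠀


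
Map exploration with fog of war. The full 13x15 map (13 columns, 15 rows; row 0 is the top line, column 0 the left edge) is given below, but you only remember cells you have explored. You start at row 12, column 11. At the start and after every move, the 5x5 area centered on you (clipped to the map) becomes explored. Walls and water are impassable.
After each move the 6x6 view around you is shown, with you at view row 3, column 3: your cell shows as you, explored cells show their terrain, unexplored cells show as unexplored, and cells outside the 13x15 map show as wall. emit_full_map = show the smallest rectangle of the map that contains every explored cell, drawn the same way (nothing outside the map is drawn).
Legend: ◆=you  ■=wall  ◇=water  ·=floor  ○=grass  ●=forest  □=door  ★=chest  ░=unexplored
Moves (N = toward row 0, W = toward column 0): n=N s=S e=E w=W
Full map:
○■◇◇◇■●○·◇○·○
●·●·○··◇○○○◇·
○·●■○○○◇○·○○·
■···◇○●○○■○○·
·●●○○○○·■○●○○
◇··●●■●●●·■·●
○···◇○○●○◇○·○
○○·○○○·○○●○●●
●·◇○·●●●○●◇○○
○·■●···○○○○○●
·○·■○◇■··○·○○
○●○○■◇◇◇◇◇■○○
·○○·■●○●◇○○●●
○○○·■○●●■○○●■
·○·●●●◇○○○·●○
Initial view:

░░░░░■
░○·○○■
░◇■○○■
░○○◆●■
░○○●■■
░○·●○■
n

░░░░░■
░○○○●■
░○·○○■
░◇■◆○■
░○○●●■
░○○●■■

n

░░░░░■
░●◇○○■
░○○○●■
░○·◆○■
░◇■○○■
░○○●●■

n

░░░░░■
░●○●●■
░●◇○○■
░○○◆●■
░○·○○■
░◇■○○■

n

░░░░░■
░◇○·○■
░●○●●■
░●◇◆○■
░○○○●■
░○·○○■

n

░░░░░■
░·■·●■
░◇○·○■
░●○◆●■
░●◇○○■
░○○○●■

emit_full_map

·■·●
◇○·○
●○◆●
●◇○○
○○○●
○·○○
◇■○○
○○●●
○○●■
○·●○

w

░░░░░░
░●·■·●
░○◇○·○
░○●◆●●
░○●◇○○
░○○○○●

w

░░░░░░
░●●·■·
░●○◇○·
░○○◆○●
░●○●◇○
░○○○○○

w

░░░░░░
░●●●·■
░○●○◇○
░·○◆●○
░●●○●◇
░·○○○○

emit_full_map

●●●·■·●
○●○◇○·○
·○◆●○●●
●●○●◇○○
·○○○○○●
░░░○·○○
░░░◇■○○
░░░○○●●
░░░○○●■
░░░○·●○


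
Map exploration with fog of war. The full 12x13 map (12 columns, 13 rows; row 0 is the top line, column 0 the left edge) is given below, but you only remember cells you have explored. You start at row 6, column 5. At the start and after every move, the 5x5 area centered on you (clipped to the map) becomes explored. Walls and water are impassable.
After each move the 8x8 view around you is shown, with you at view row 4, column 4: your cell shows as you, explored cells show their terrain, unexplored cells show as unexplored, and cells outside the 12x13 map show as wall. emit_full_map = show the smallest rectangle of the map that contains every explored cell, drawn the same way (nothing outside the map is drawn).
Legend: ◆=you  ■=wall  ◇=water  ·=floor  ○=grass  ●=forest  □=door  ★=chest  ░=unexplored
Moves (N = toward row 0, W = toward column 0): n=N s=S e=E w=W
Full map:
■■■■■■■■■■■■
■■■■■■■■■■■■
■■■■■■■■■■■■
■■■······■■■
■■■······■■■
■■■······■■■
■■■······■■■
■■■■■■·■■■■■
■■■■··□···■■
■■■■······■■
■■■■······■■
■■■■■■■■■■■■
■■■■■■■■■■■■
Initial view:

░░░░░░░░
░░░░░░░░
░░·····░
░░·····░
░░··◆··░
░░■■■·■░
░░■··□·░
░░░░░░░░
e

░░░░░░░░
░░░░░░░░
░······░
░······░
░···◆··░
░■■■·■■░
░■··□··░
░░░░░░░░

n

░░░░░░░░
░░░░░░░░
░░·····░
░······░
░···◆··░
░······░
░■■■·■■░
░■··□··░

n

░░░░░░░░
░░░░░░░░
░░■■■■■░
░░·····░
░···◆··░
░······░
░······░
░■■■·■■░

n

■■■■■■■■
░░░░░░░░
░░■■■■■░
░░■■■■■░
░░··◆··░
░······░
░······░
░······░

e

■■■■■■■■
░░░░░░░░
░■■■■■■░
░■■■■■■░
░···◆·■░
······■░
······■░
······░░

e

■■■■■■■■
░░░░░░░░
■■■■■■■░
■■■■■■■░
····◆■■░
·····■■░
·····■■░
·····░░░

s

░░░░░░░░
■■■■■■■░
■■■■■■■░
·····■■░
····◆■■░
·····■■░
·····■■░
■■·■■░░░

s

■■■■■■■░
■■■■■■■░
·····■■░
·····■■░
····◆■■░
·····■■░
■■·■■■■░
··□··░░░

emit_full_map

░■■■■■■■
░■■■■■■■
░·····■■
······■■
·····◆■■
······■■
■■■·■■■■
■··□··░░

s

■■■■■■■░
·····■■░
·····■■░
·····■■░
····◆■■░
■■·■■■■░
··□···■░
░░░░░░░░

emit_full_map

░■■■■■■■
░■■■■■■■
░·····■■
······■■
······■■
·····◆■■
■■■·■■■■
■··□···■


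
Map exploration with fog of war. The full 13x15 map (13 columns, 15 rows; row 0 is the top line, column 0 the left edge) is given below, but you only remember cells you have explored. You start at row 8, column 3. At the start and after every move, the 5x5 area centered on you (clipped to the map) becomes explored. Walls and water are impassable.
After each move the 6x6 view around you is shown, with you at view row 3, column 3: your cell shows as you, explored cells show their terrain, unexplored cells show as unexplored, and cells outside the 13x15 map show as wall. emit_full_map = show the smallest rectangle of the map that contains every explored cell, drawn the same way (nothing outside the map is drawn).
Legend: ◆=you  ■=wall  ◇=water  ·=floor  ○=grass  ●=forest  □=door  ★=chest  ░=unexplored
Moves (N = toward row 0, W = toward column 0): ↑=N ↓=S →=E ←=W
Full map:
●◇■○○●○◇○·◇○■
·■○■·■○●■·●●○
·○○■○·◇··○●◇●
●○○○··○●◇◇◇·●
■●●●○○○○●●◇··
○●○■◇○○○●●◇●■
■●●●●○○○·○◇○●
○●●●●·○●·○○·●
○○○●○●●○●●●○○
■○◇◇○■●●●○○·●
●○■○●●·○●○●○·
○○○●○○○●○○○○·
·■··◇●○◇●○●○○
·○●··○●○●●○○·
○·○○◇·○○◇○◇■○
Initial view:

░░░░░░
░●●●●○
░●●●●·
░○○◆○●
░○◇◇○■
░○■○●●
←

■░░░░░
■■●●●●
■○●●●●
■○○◆●○
■■○◇◇○
■●○■○●

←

■■░░░░
■■■●●●
■■○●●●
■■○◆○●
■■■○◇◇
■■●○■○

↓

■■■●●●
■■○●●●
■■○○○●
■■■◆◇◇
■■●○■○
■■○○○●

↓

■■○●●●
■■○○○●
■■■○◇◇
■■●◆■○
■■○○○●
■■·■··

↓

■■○○○●
■■■○◇◇
■■●○■○
■■○◆○●
■■·■··
■■·○●·

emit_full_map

■●●●●○
○●●●●·
○○○●○●
■○◇◇○■
●○■○●●
○◆○●░░
·■··░░
·○●·░░

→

■○○○●○
■■○◇◇○
■●○■○●
■○○◆●○
■·■··◇
■·○●··

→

○○○●○●
■○◇◇○■
●○■○●●
○○○◆○○
·■··◇●
·○●··○

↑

○●●●●·
○○○●○●
■○◇◇○■
●○■◆●●
○○○●○○
·■··◇●

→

●●●●·░
○○●○●●
○◇◇○■●
○■○◆●·
○○●○○○
■··◇●○

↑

●●●●○░
●●●●·○
○○●○●●
○◇◇◆■●
○■○●●·
○○●○○○

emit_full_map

■●●●●○░
○●●●●·○
○○○●○●●
■○◇◇◆■●
●○■○●●·
○○○●○○○
·■··◇●○
·○●··○░

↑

░░░░░░
●●●●○○
●●●●·○
○○●◆●●
○◇◇○■●
○■○●●·

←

░░░░░░
■●●●●○
○●●●●·
○○○◆○●
■○◇◇○■
●○■○●●

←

■░░░░░
■■●●●●
■○●●●●
■○○◆●○
■■○◇◇○
■●○■○●

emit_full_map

■●●●●○○
○●●●●·○
○○◆●○●●
■○◇◇○■●
●○■○●●·
○○○●○○○
·■··◇●○
·○●··○░


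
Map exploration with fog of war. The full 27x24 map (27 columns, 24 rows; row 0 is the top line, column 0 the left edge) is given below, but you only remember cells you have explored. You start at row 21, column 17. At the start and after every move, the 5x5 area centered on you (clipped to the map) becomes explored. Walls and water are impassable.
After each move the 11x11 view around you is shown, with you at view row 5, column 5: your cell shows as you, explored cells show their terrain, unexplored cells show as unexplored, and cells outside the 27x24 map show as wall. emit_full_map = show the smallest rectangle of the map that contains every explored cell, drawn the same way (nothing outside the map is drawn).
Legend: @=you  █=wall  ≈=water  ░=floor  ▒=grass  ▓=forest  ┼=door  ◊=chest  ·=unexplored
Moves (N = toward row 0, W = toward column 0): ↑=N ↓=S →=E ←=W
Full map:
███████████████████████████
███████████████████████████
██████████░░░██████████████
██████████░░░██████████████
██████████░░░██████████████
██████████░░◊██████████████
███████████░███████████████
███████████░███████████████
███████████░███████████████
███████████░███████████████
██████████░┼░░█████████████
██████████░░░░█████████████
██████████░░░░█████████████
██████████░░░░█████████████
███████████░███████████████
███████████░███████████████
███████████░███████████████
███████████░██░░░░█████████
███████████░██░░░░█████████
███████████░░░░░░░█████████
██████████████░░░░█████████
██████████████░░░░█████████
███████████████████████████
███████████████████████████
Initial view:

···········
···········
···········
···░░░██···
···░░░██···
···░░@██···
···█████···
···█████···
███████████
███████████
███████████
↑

···········
···········
···········
···░░░██···
···░░░██···
···░░@██···
···░░░██···
···█████···
···█████···
███████████
███████████

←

···········
···········
···········
···░░░░██··
···░░░░██··
···░░@░██··
···░░░░██··
···██████··
····█████··
███████████
███████████

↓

···········
···········
···░░░░██··
···░░░░██··
···░░░░██··
···░░@░██··
···██████··
···██████··
███████████
███████████
███████████

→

···········
···········
··░░░░██···
··░░░░██···
··░░░░██···
··░░░@██···
··██████···
··██████···
███████████
███████████
███████████

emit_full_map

░░░░██
░░░░██
░░░░██
░░░@██
██████
██████

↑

···········
···········
···········
··░░░░██···
··░░░░██···
··░░░@██···
··░░░░██···
··██████···
··██████···
███████████
███████████

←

···········
···········
···········
···░░░░██··
···░░░░██··
···░░@░██··
···░░░░██··
···██████··
···██████··
███████████
███████████

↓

···········
···········
···░░░░██··
···░░░░██··
···░░░░██··
···░░@░██··
···██████··
···██████··
███████████
███████████
███████████

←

···········
···········
····░░░░██·
···░░░░░██·
···█░░░░██·
···█░@░░██·
···███████·
···███████·
███████████
███████████
███████████

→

···········
···········
···░░░░██··
··░░░░░██··
··█░░░░██··
··█░░@░██··
··███████··
··███████··
███████████
███████████
███████████

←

···········
···········
····░░░░██·
···░░░░░██·
···█░░░░██·
···█░@░░██·
···███████·
···███████·
███████████
███████████
███████████

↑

···········
···········
···········
···█░░░░██·
···░░░░░██·
···█░@░░██·
···█░░░░██·
···███████·
···███████·
███████████
███████████

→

···········
···········
···········
··█░░░░██··
··░░░░░██··
··█░░@░██··
··█░░░░██··
··███████··
··███████··
███████████
███████████

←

···········
···········
···········
···█░░░░██·
···░░░░░██·
···█░@░░██·
···█░░░░██·
···███████·
···███████·
███████████
███████████

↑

···········
···········
···········
···█░░░░···
···█░░░░██·
···░░@░░██·
···█░░░░██·
···█░░░░██·
···███████·
···███████·
███████████

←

···········
···········
···········
···██░░░░··
···██░░░░██
···░░@░░░██
···██░░░░██
···██░░░░██
····███████
····███████
███████████

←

···········
···········
···········
···░██░░░░·
···░██░░░░█
···░░@░░░░█
···███░░░░█
···███░░░░█
·····██████
·····██████
███████████

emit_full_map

░██░░░░··
░██░░░░██
░░@░░░░██
███░░░░██
███░░░░██
··███████
··███████

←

···········
···········
···········
···█░██░░░░
···█░██░░░░
···█░@░░░░░
···████░░░░
···████░░░░
······█████
······█████
███████████

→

···········
···········
···········
··█░██░░░░·
··█░██░░░░█
··█░░@░░░░█
··████░░░░█
··████░░░░█
·····██████
·····██████
███████████

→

···········
···········
···········
·█░██░░░░··
·█░██░░░░██
·█░░░@░░░██
·████░░░░██
·████░░░░██
····███████
····███████
███████████

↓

···········
···········
·█░██░░░░··
·█░██░░░░██
·█░░░░░░░██
·████@░░░██
·████░░░░██
···████████
····███████
███████████
███████████

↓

···········
·█░██░░░░··
·█░██░░░░██
·█░░░░░░░██
·████░░░░██
·████@░░░██
···████████
···████████
███████████
███████████
███████████

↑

···········
···········
·█░██░░░░··
·█░██░░░░██
·█░░░░░░░██
·████@░░░██
·████░░░░██
···████████
···████████
███████████
███████████

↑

···········
···········
···········
·█░██░░░░··
·█░██░░░░██
·█░░░@░░░██
·████░░░░██
·████░░░░██
···████████
···████████
███████████

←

···········
···········
···········
··█░██░░░░·
··█░██░░░░█
··█░░@░░░░█
··████░░░░█
··████░░░░█
····███████
····███████
███████████

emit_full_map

█░██░░░░··
█░██░░░░██
█░░@░░░░██
████░░░░██
████░░░░██
··████████
··████████

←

···········
···········
···········
···█░██░░░░
···█░██░░░░
···█░@░░░░░
···████░░░░
···████░░░░
·····██████
·····██████
███████████

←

···········
···········
···········
···██░██░░░
···██░██░░░
···██@░░░░░
···█████░░░
···█████░░░
······█████
······█████
███████████

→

···········
···········
···········
··██░██░░░░
··██░██░░░░
··██░@░░░░░
··█████░░░░
··█████░░░░
·····██████
·····██████
███████████

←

···········
···········
···········
···██░██░░░
···██░██░░░
···██@░░░░░
···█████░░░
···█████░░░
······█████
······█████
███████████

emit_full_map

██░██░░░░··
██░██░░░░██
██@░░░░░░██
█████░░░░██
█████░░░░██
···████████
···████████

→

···········
···········
···········
··██░██░░░░
··██░██░░░░
··██░@░░░░░
··█████░░░░
··█████░░░░
·····██████
·····██████
███████████

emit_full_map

██░██░░░░··
██░██░░░░██
██░@░░░░░██
█████░░░░██
█████░░░░██
···████████
···████████
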